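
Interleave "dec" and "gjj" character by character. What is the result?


Interleaving "dec" and "gjj":
  Position 0: 'd' from first, 'g' from second => "dg"
  Position 1: 'e' from first, 'j' from second => "ej"
  Position 2: 'c' from first, 'j' from second => "cj"
Result: dgejcj

dgejcj


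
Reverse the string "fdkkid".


Input: fdkkid
Reading characters right to left:
  Position 5: 'd'
  Position 4: 'i'
  Position 3: 'k'
  Position 2: 'k'
  Position 1: 'd'
  Position 0: 'f'
Reversed: dikkdf

dikkdf


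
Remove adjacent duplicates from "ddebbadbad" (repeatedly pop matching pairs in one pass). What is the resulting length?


Input: ddebbadbad
Stack-based adjacent duplicate removal:
  Read 'd': push. Stack: d
  Read 'd': matches stack top 'd' => pop. Stack: (empty)
  Read 'e': push. Stack: e
  Read 'b': push. Stack: eb
  Read 'b': matches stack top 'b' => pop. Stack: e
  Read 'a': push. Stack: ea
  Read 'd': push. Stack: ead
  Read 'b': push. Stack: eadb
  Read 'a': push. Stack: eadba
  Read 'd': push. Stack: eadbad
Final stack: "eadbad" (length 6)

6


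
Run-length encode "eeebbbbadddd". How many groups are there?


Input: eeebbbbadddd
Scanning for consecutive runs:
  Group 1: 'e' x 3 (positions 0-2)
  Group 2: 'b' x 4 (positions 3-6)
  Group 3: 'a' x 1 (positions 7-7)
  Group 4: 'd' x 4 (positions 8-11)
Total groups: 4

4


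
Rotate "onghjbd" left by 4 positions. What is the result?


Input: "onghjbd", rotate left by 4
First 4 characters: "ongh"
Remaining characters: "jbd"
Concatenate remaining + first: "jbd" + "ongh" = "jbdongh"

jbdongh


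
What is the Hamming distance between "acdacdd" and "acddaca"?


Comparing "acdacdd" and "acddaca" position by position:
  Position 0: 'a' vs 'a' => same
  Position 1: 'c' vs 'c' => same
  Position 2: 'd' vs 'd' => same
  Position 3: 'a' vs 'd' => differ
  Position 4: 'c' vs 'a' => differ
  Position 5: 'd' vs 'c' => differ
  Position 6: 'd' vs 'a' => differ
Total differences (Hamming distance): 4

4


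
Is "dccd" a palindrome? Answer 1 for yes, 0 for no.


Input: dccd
Reversed: dccd
  Compare pos 0 ('d') with pos 3 ('d'): match
  Compare pos 1 ('c') with pos 2 ('c'): match
Result: palindrome

1


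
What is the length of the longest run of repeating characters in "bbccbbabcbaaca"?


Input: "bbccbbabcbaaca"
Scanning for longest run:
  Position 1 ('b'): continues run of 'b', length=2
  Position 2 ('c'): new char, reset run to 1
  Position 3 ('c'): continues run of 'c', length=2
  Position 4 ('b'): new char, reset run to 1
  Position 5 ('b'): continues run of 'b', length=2
  Position 6 ('a'): new char, reset run to 1
  Position 7 ('b'): new char, reset run to 1
  Position 8 ('c'): new char, reset run to 1
  Position 9 ('b'): new char, reset run to 1
  Position 10 ('a'): new char, reset run to 1
  Position 11 ('a'): continues run of 'a', length=2
  Position 12 ('c'): new char, reset run to 1
  Position 13 ('a'): new char, reset run to 1
Longest run: 'b' with length 2

2


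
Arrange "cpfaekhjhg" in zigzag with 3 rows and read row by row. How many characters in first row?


Zigzag "cpfaekhjhg" into 3 rows:
Placing characters:
  'c' => row 0
  'p' => row 1
  'f' => row 2
  'a' => row 1
  'e' => row 0
  'k' => row 1
  'h' => row 2
  'j' => row 1
  'h' => row 0
  'g' => row 1
Rows:
  Row 0: "ceh"
  Row 1: "pakjg"
  Row 2: "fh"
First row length: 3

3


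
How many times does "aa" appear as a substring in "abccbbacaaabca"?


Searching for "aa" in "abccbbacaaabca"
Scanning each position:
  Position 0: "ab" => no
  Position 1: "bc" => no
  Position 2: "cc" => no
  Position 3: "cb" => no
  Position 4: "bb" => no
  Position 5: "ba" => no
  Position 6: "ac" => no
  Position 7: "ca" => no
  Position 8: "aa" => MATCH
  Position 9: "aa" => MATCH
  Position 10: "ab" => no
  Position 11: "bc" => no
  Position 12: "ca" => no
Total occurrences: 2

2


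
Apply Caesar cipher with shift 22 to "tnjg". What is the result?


Caesar cipher: shift "tnjg" by 22
  't' (pos 19) + 22 = pos 15 = 'p'
  'n' (pos 13) + 22 = pos 9 = 'j'
  'j' (pos 9) + 22 = pos 5 = 'f'
  'g' (pos 6) + 22 = pos 2 = 'c'
Result: pjfc

pjfc


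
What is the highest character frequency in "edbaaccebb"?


Input: edbaaccebb
Character counts:
  'a': 2
  'b': 3
  'c': 2
  'd': 1
  'e': 2
Maximum frequency: 3

3


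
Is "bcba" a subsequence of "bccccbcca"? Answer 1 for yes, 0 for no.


Check if "bcba" is a subsequence of "bccccbcca"
Greedy scan:
  Position 0 ('b'): matches sub[0] = 'b'
  Position 1 ('c'): matches sub[1] = 'c'
  Position 2 ('c'): no match needed
  Position 3 ('c'): no match needed
  Position 4 ('c'): no match needed
  Position 5 ('b'): matches sub[2] = 'b'
  Position 6 ('c'): no match needed
  Position 7 ('c'): no match needed
  Position 8 ('a'): matches sub[3] = 'a'
All 4 characters matched => is a subsequence

1


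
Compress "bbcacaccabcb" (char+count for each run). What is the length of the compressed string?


Input: bbcacaccabcb
Runs:
  'b' x 2 => "b2"
  'c' x 1 => "c1"
  'a' x 1 => "a1"
  'c' x 1 => "c1"
  'a' x 1 => "a1"
  'c' x 2 => "c2"
  'a' x 1 => "a1"
  'b' x 1 => "b1"
  'c' x 1 => "c1"
  'b' x 1 => "b1"
Compressed: "b2c1a1c1a1c2a1b1c1b1"
Compressed length: 20

20


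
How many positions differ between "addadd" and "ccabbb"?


Comparing "addadd" and "ccabbb" position by position:
  Position 0: 'a' vs 'c' => DIFFER
  Position 1: 'd' vs 'c' => DIFFER
  Position 2: 'd' vs 'a' => DIFFER
  Position 3: 'a' vs 'b' => DIFFER
  Position 4: 'd' vs 'b' => DIFFER
  Position 5: 'd' vs 'b' => DIFFER
Positions that differ: 6

6


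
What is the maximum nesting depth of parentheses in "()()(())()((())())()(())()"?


Input: "()()(())()((())())()(())()"
Tracking depth:
  Position 0 '(': depth becomes 1
  Position 1 ')': depth becomes 0
  Position 2 '(': depth becomes 1
  Position 3 ')': depth becomes 0
  Position 4 '(': depth becomes 1
  Position 5 '(': depth becomes 2
  Position 6 ')': depth becomes 1
  Position 7 ')': depth becomes 0
  Position 8 '(': depth becomes 1
  Position 9 ')': depth becomes 0
  Position 10 '(': depth becomes 1
  Position 11 '(': depth becomes 2
  Position 12 '(': depth becomes 3
  Position 13 ')': depth becomes 2
  Position 14 ')': depth becomes 1
  Position 15 '(': depth becomes 2
  Position 16 ')': depth becomes 1
  Position 17 ')': depth becomes 0
  Position 18 '(': depth becomes 1
  Position 19 ')': depth becomes 0
  Position 20 '(': depth becomes 1
  Position 21 '(': depth becomes 2
  Position 22 ')': depth becomes 1
  Position 23 ')': depth becomes 0
  Position 24 '(': depth becomes 1
  Position 25 ')': depth becomes 0
Maximum depth reached: 3

3


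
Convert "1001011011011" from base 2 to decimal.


Input: "1001011011011" in base 2
Positional expansion:
  Digit '1' (value 1) x 2^12 = 4096
  Digit '0' (value 0) x 2^11 = 0
  Digit '0' (value 0) x 2^10 = 0
  Digit '1' (value 1) x 2^9 = 512
  Digit '0' (value 0) x 2^8 = 0
  Digit '1' (value 1) x 2^7 = 128
  Digit '1' (value 1) x 2^6 = 64
  Digit '0' (value 0) x 2^5 = 0
  Digit '1' (value 1) x 2^4 = 16
  Digit '1' (value 1) x 2^3 = 8
  Digit '0' (value 0) x 2^2 = 0
  Digit '1' (value 1) x 2^1 = 2
  Digit '1' (value 1) x 2^0 = 1
Sum = 4827

4827


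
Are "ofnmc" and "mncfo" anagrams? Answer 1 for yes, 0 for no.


Strings: "ofnmc", "mncfo"
Sorted first:  cfmno
Sorted second: cfmno
Sorted forms match => anagrams

1


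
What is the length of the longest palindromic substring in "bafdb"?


Input: "bafdb"
Checking substrings for palindromes:
  No multi-char palindromic substrings found
Longest palindromic substring: "b" with length 1

1


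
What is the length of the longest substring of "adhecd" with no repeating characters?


Input: "adhecd"
Sliding window (track last position of each char):
  Position 0 ('a'): window [0,0] length 1 -- new best
  Position 1 ('d'): window [0,1] length 2 -- new best
  Position 2 ('h'): window [0,2] length 3 -- new best
  Position 3 ('e'): window [0,3] length 4 -- new best
  Position 4 ('c'): window [0,4] length 5 -- new best
  Position 5 ('d'): repeat (last at 1), move window start to 2
  Position 5 ('d'): window [2,5] length 4
Longest substring with no repeats: "adhec" with length 5

5


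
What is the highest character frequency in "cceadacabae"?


Input: cceadacabae
Character counts:
  'a': 4
  'b': 1
  'c': 3
  'd': 1
  'e': 2
Maximum frequency: 4

4


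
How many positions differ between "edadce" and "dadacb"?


Comparing "edadce" and "dadacb" position by position:
  Position 0: 'e' vs 'd' => DIFFER
  Position 1: 'd' vs 'a' => DIFFER
  Position 2: 'a' vs 'd' => DIFFER
  Position 3: 'd' vs 'a' => DIFFER
  Position 4: 'c' vs 'c' => same
  Position 5: 'e' vs 'b' => DIFFER
Positions that differ: 5

5


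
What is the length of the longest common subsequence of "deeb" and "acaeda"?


LCS of "deeb" and "acaeda"
DP table:
           a    c    a    e    d    a
      0    0    0    0    0    0    0
  d   0    0    0    0    0    1    1
  e   0    0    0    0    1    1    1
  e   0    0    0    0    1    1    1
  b   0    0    0    0    1    1    1
LCS length = dp[4][6] = 1

1


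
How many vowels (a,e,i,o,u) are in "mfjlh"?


Input: mfjlh
Checking each character:
  'm' at position 0: consonant
  'f' at position 1: consonant
  'j' at position 2: consonant
  'l' at position 3: consonant
  'h' at position 4: consonant
Total vowels: 0

0


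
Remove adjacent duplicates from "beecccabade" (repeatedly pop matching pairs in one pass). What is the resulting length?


Input: beecccabade
Stack-based adjacent duplicate removal:
  Read 'b': push. Stack: b
  Read 'e': push. Stack: be
  Read 'e': matches stack top 'e' => pop. Stack: b
  Read 'c': push. Stack: bc
  Read 'c': matches stack top 'c' => pop. Stack: b
  Read 'c': push. Stack: bc
  Read 'a': push. Stack: bca
  Read 'b': push. Stack: bcab
  Read 'a': push. Stack: bcaba
  Read 'd': push. Stack: bcabad
  Read 'e': push. Stack: bcabade
Final stack: "bcabade" (length 7)

7


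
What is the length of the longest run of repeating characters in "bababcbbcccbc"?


Input: "bababcbbcccbc"
Scanning for longest run:
  Position 1 ('a'): new char, reset run to 1
  Position 2 ('b'): new char, reset run to 1
  Position 3 ('a'): new char, reset run to 1
  Position 4 ('b'): new char, reset run to 1
  Position 5 ('c'): new char, reset run to 1
  Position 6 ('b'): new char, reset run to 1
  Position 7 ('b'): continues run of 'b', length=2
  Position 8 ('c'): new char, reset run to 1
  Position 9 ('c'): continues run of 'c', length=2
  Position 10 ('c'): continues run of 'c', length=3
  Position 11 ('b'): new char, reset run to 1
  Position 12 ('c'): new char, reset run to 1
Longest run: 'c' with length 3

3


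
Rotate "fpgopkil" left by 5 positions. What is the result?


Input: "fpgopkil", rotate left by 5
First 5 characters: "fpgop"
Remaining characters: "kil"
Concatenate remaining + first: "kil" + "fpgop" = "kilfpgop"

kilfpgop


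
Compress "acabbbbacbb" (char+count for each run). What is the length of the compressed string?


Input: acabbbbacbb
Runs:
  'a' x 1 => "a1"
  'c' x 1 => "c1"
  'a' x 1 => "a1"
  'b' x 4 => "b4"
  'a' x 1 => "a1"
  'c' x 1 => "c1"
  'b' x 2 => "b2"
Compressed: "a1c1a1b4a1c1b2"
Compressed length: 14

14


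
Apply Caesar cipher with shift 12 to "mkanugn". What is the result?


Caesar cipher: shift "mkanugn" by 12
  'm' (pos 12) + 12 = pos 24 = 'y'
  'k' (pos 10) + 12 = pos 22 = 'w'
  'a' (pos 0) + 12 = pos 12 = 'm'
  'n' (pos 13) + 12 = pos 25 = 'z'
  'u' (pos 20) + 12 = pos 6 = 'g'
  'g' (pos 6) + 12 = pos 18 = 's'
  'n' (pos 13) + 12 = pos 25 = 'z'
Result: ywmzgsz

ywmzgsz


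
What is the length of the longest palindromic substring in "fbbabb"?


Input: "fbbabb"
Checking substrings for palindromes:
  [1:6] "bbabb" (len 5) => palindrome
  [2:5] "bab" (len 3) => palindrome
  [1:3] "bb" (len 2) => palindrome
  [4:6] "bb" (len 2) => palindrome
Longest palindromic substring: "bbabb" with length 5

5


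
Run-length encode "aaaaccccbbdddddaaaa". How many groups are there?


Input: aaaaccccbbdddddaaaa
Scanning for consecutive runs:
  Group 1: 'a' x 4 (positions 0-3)
  Group 2: 'c' x 4 (positions 4-7)
  Group 3: 'b' x 2 (positions 8-9)
  Group 4: 'd' x 5 (positions 10-14)
  Group 5: 'a' x 4 (positions 15-18)
Total groups: 5

5


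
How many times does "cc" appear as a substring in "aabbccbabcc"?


Searching for "cc" in "aabbccbabcc"
Scanning each position:
  Position 0: "aa" => no
  Position 1: "ab" => no
  Position 2: "bb" => no
  Position 3: "bc" => no
  Position 4: "cc" => MATCH
  Position 5: "cb" => no
  Position 6: "ba" => no
  Position 7: "ab" => no
  Position 8: "bc" => no
  Position 9: "cc" => MATCH
Total occurrences: 2

2


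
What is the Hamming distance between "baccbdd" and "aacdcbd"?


Comparing "baccbdd" and "aacdcbd" position by position:
  Position 0: 'b' vs 'a' => differ
  Position 1: 'a' vs 'a' => same
  Position 2: 'c' vs 'c' => same
  Position 3: 'c' vs 'd' => differ
  Position 4: 'b' vs 'c' => differ
  Position 5: 'd' vs 'b' => differ
  Position 6: 'd' vs 'd' => same
Total differences (Hamming distance): 4

4


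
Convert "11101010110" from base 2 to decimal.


Input: "11101010110" in base 2
Positional expansion:
  Digit '1' (value 1) x 2^10 = 1024
  Digit '1' (value 1) x 2^9 = 512
  Digit '1' (value 1) x 2^8 = 256
  Digit '0' (value 0) x 2^7 = 0
  Digit '1' (value 1) x 2^6 = 64
  Digit '0' (value 0) x 2^5 = 0
  Digit '1' (value 1) x 2^4 = 16
  Digit '0' (value 0) x 2^3 = 0
  Digit '1' (value 1) x 2^2 = 4
  Digit '1' (value 1) x 2^1 = 2
  Digit '0' (value 0) x 2^0 = 0
Sum = 1878

1878


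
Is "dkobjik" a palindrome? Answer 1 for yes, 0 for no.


Input: dkobjik
Reversed: kijbokd
  Compare pos 0 ('d') with pos 6 ('k'): MISMATCH
  Compare pos 1 ('k') with pos 5 ('i'): MISMATCH
  Compare pos 2 ('o') with pos 4 ('j'): MISMATCH
Result: not a palindrome

0


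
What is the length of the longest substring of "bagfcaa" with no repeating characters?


Input: "bagfcaa"
Sliding window (track last position of each char):
  Position 0 ('b'): window [0,0] length 1 -- new best
  Position 1 ('a'): window [0,1] length 2 -- new best
  Position 2 ('g'): window [0,2] length 3 -- new best
  Position 3 ('f'): window [0,3] length 4 -- new best
  Position 4 ('c'): window [0,4] length 5 -- new best
  Position 5 ('a'): repeat (last at 1), move window start to 2
  Position 5 ('a'): window [2,5] length 4
  Position 6 ('a'): repeat (last at 5), move window start to 6
  Position 6 ('a'): window [6,6] length 1
Longest substring with no repeats: "bagfc" with length 5

5


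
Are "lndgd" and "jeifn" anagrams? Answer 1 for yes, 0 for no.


Strings: "lndgd", "jeifn"
Sorted first:  ddgln
Sorted second: efijn
Differ at position 0: 'd' vs 'e' => not anagrams

0


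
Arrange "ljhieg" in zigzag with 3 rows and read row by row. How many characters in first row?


Zigzag "ljhieg" into 3 rows:
Placing characters:
  'l' => row 0
  'j' => row 1
  'h' => row 2
  'i' => row 1
  'e' => row 0
  'g' => row 1
Rows:
  Row 0: "le"
  Row 1: "jig"
  Row 2: "h"
First row length: 2

2


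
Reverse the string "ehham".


Input: ehham
Reading characters right to left:
  Position 4: 'm'
  Position 3: 'a'
  Position 2: 'h'
  Position 1: 'h'
  Position 0: 'e'
Reversed: mahhe

mahhe


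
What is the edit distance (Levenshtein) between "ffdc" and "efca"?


Computing edit distance: "ffdc" -> "efca"
DP table:
           e    f    c    a
      0    1    2    3    4
  f   1    1    1    2    3
  f   2    2    1    2    3
  d   3    3    2    2    3
  c   4    4    3    2    3
Edit distance = dp[4][4] = 3

3


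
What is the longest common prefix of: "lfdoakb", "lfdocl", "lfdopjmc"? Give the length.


Words: lfdoakb, lfdocl, lfdopjmc
  Position 0: all 'l' => match
  Position 1: all 'f' => match
  Position 2: all 'd' => match
  Position 3: all 'o' => match
  Position 4: ('a', 'c', 'p') => mismatch, stop
LCP = "lfdo" (length 4)

4


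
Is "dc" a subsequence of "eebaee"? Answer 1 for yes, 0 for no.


Check if "dc" is a subsequence of "eebaee"
Greedy scan:
  Position 0 ('e'): no match needed
  Position 1 ('e'): no match needed
  Position 2 ('b'): no match needed
  Position 3 ('a'): no match needed
  Position 4 ('e'): no match needed
  Position 5 ('e'): no match needed
Only matched 0/2 characters => not a subsequence

0


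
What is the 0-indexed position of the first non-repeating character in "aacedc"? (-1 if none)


Input: aacedc
Character frequencies:
  'a': 2
  'c': 2
  'd': 1
  'e': 1
Scanning left to right for freq == 1:
  Position 0 ('a'): freq=2, skip
  Position 1 ('a'): freq=2, skip
  Position 2 ('c'): freq=2, skip
  Position 3 ('e'): unique! => answer = 3

3


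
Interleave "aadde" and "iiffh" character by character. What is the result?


Interleaving "aadde" and "iiffh":
  Position 0: 'a' from first, 'i' from second => "ai"
  Position 1: 'a' from first, 'i' from second => "ai"
  Position 2: 'd' from first, 'f' from second => "df"
  Position 3: 'd' from first, 'f' from second => "df"
  Position 4: 'e' from first, 'h' from second => "eh"
Result: aiaidfdfeh

aiaidfdfeh


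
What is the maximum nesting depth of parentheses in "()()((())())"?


Input: "()()((())())"
Tracking depth:
  Position 0 '(': depth becomes 1
  Position 1 ')': depth becomes 0
  Position 2 '(': depth becomes 1
  Position 3 ')': depth becomes 0
  Position 4 '(': depth becomes 1
  Position 5 '(': depth becomes 2
  Position 6 '(': depth becomes 3
  Position 7 ')': depth becomes 2
  Position 8 ')': depth becomes 1
  Position 9 '(': depth becomes 2
  Position 10 ')': depth becomes 1
  Position 11 ')': depth becomes 0
Maximum depth reached: 3

3


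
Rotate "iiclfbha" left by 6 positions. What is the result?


Input: "iiclfbha", rotate left by 6
First 6 characters: "iiclfb"
Remaining characters: "ha"
Concatenate remaining + first: "ha" + "iiclfb" = "haiiclfb"

haiiclfb


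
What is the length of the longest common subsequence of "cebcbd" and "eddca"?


LCS of "cebcbd" and "eddca"
DP table:
           e    d    d    c    a
      0    0    0    0    0    0
  c   0    0    0    0    1    1
  e   0    1    1    1    1    1
  b   0    1    1    1    1    1
  c   0    1    1    1    2    2
  b   0    1    1    1    2    2
  d   0    1    2    2    2    2
LCS length = dp[6][5] = 2

2


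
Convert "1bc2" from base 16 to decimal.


Input: "1bc2" in base 16
Positional expansion:
  Digit '1' (value 1) x 16^3 = 4096
  Digit 'b' (value 11) x 16^2 = 2816
  Digit 'c' (value 12) x 16^1 = 192
  Digit '2' (value 2) x 16^0 = 2
Sum = 7106

7106


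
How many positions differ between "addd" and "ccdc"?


Comparing "addd" and "ccdc" position by position:
  Position 0: 'a' vs 'c' => DIFFER
  Position 1: 'd' vs 'c' => DIFFER
  Position 2: 'd' vs 'd' => same
  Position 3: 'd' vs 'c' => DIFFER
Positions that differ: 3

3


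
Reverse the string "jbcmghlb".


Input: jbcmghlb
Reading characters right to left:
  Position 7: 'b'
  Position 6: 'l'
  Position 5: 'h'
  Position 4: 'g'
  Position 3: 'm'
  Position 2: 'c'
  Position 1: 'b'
  Position 0: 'j'
Reversed: blhgmcbj

blhgmcbj


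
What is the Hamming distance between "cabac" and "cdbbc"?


Comparing "cabac" and "cdbbc" position by position:
  Position 0: 'c' vs 'c' => same
  Position 1: 'a' vs 'd' => differ
  Position 2: 'b' vs 'b' => same
  Position 3: 'a' vs 'b' => differ
  Position 4: 'c' vs 'c' => same
Total differences (Hamming distance): 2

2


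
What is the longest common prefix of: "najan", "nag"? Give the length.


Words: najan, nag
  Position 0: all 'n' => match
  Position 1: all 'a' => match
  Position 2: ('j', 'g') => mismatch, stop
LCP = "na" (length 2)

2


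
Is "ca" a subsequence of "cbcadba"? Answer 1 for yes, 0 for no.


Check if "ca" is a subsequence of "cbcadba"
Greedy scan:
  Position 0 ('c'): matches sub[0] = 'c'
  Position 1 ('b'): no match needed
  Position 2 ('c'): no match needed
  Position 3 ('a'): matches sub[1] = 'a'
  Position 4 ('d'): no match needed
  Position 5 ('b'): no match needed
  Position 6 ('a'): no match needed
All 2 characters matched => is a subsequence

1


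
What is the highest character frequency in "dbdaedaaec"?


Input: dbdaedaaec
Character counts:
  'a': 3
  'b': 1
  'c': 1
  'd': 3
  'e': 2
Maximum frequency: 3

3


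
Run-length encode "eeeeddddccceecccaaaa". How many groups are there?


Input: eeeeddddccceecccaaaa
Scanning for consecutive runs:
  Group 1: 'e' x 4 (positions 0-3)
  Group 2: 'd' x 4 (positions 4-7)
  Group 3: 'c' x 3 (positions 8-10)
  Group 4: 'e' x 2 (positions 11-12)
  Group 5: 'c' x 3 (positions 13-15)
  Group 6: 'a' x 4 (positions 16-19)
Total groups: 6

6


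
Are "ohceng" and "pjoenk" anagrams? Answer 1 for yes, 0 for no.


Strings: "ohceng", "pjoenk"
Sorted first:  ceghno
Sorted second: ejknop
Differ at position 0: 'c' vs 'e' => not anagrams

0


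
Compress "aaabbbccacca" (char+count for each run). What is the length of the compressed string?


Input: aaabbbccacca
Runs:
  'a' x 3 => "a3"
  'b' x 3 => "b3"
  'c' x 2 => "c2"
  'a' x 1 => "a1"
  'c' x 2 => "c2"
  'a' x 1 => "a1"
Compressed: "a3b3c2a1c2a1"
Compressed length: 12

12


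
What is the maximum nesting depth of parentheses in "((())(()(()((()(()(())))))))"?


Input: "((())(()(()((()(()(())))))))"
Tracking depth:
  Position 0 '(': depth becomes 1
  Position 1 '(': depth becomes 2
  Position 2 '(': depth becomes 3
  Position 3 ')': depth becomes 2
  Position 4 ')': depth becomes 1
  Position 5 '(': depth becomes 2
  Position 6 '(': depth becomes 3
  Position 7 ')': depth becomes 2
  Position 8 '(': depth becomes 3
  Position 9 '(': depth becomes 4
  Position 10 ')': depth becomes 3
  Position 11 '(': depth becomes 4
  Position 12 '(': depth becomes 5
  Position 13 '(': depth becomes 6
  Position 14 ')': depth becomes 5
  Position 15 '(': depth becomes 6
  Position 16 '(': depth becomes 7
  Position 17 ')': depth becomes 6
  Position 18 '(': depth becomes 7
  Position 19 '(': depth becomes 8
  Position 20 ')': depth becomes 7
  Position 21 ')': depth becomes 6
  Position 22 ')': depth becomes 5
  Position 23 ')': depth becomes 4
  Position 24 ')': depth becomes 3
  Position 25 ')': depth becomes 2
  Position 26 ')': depth becomes 1
  Position 27 ')': depth becomes 0
Maximum depth reached: 8

8


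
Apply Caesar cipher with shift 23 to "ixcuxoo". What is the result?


Caesar cipher: shift "ixcuxoo" by 23
  'i' (pos 8) + 23 = pos 5 = 'f'
  'x' (pos 23) + 23 = pos 20 = 'u'
  'c' (pos 2) + 23 = pos 25 = 'z'
  'u' (pos 20) + 23 = pos 17 = 'r'
  'x' (pos 23) + 23 = pos 20 = 'u'
  'o' (pos 14) + 23 = pos 11 = 'l'
  'o' (pos 14) + 23 = pos 11 = 'l'
Result: fuzrull

fuzrull


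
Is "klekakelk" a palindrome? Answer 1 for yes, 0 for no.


Input: klekakelk
Reversed: klekakelk
  Compare pos 0 ('k') with pos 8 ('k'): match
  Compare pos 1 ('l') with pos 7 ('l'): match
  Compare pos 2 ('e') with pos 6 ('e'): match
  Compare pos 3 ('k') with pos 5 ('k'): match
Result: palindrome

1


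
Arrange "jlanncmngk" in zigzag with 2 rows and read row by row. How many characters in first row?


Zigzag "jlanncmngk" into 2 rows:
Placing characters:
  'j' => row 0
  'l' => row 1
  'a' => row 0
  'n' => row 1
  'n' => row 0
  'c' => row 1
  'm' => row 0
  'n' => row 1
  'g' => row 0
  'k' => row 1
Rows:
  Row 0: "janmg"
  Row 1: "lncnk"
First row length: 5

5


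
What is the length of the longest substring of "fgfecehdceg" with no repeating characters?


Input: "fgfecehdceg"
Sliding window (track last position of each char):
  Position 0 ('f'): window [0,0] length 1 -- new best
  Position 1 ('g'): window [0,1] length 2 -- new best
  Position 2 ('f'): repeat (last at 0), move window start to 1
  Position 2 ('f'): window [1,2] length 2
  Position 3 ('e'): window [1,3] length 3 -- new best
  Position 4 ('c'): window [1,4] length 4 -- new best
  Position 5 ('e'): repeat (last at 3), move window start to 4
  Position 5 ('e'): window [4,5] length 2
  Position 6 ('h'): window [4,6] length 3
  Position 7 ('d'): window [4,7] length 4
  Position 8 ('c'): repeat (last at 4), move window start to 5
  Position 8 ('c'): window [5,8] length 4
  Position 9 ('e'): repeat (last at 5), move window start to 6
  Position 9 ('e'): window [6,9] length 4
  Position 10 ('g'): window [6,10] length 5 -- new best
Longest substring with no repeats: "hdceg" with length 5

5


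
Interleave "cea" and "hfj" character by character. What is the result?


Interleaving "cea" and "hfj":
  Position 0: 'c' from first, 'h' from second => "ch"
  Position 1: 'e' from first, 'f' from second => "ef"
  Position 2: 'a' from first, 'j' from second => "aj"
Result: chefaj

chefaj


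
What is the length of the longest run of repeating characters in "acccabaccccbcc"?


Input: "acccabaccccbcc"
Scanning for longest run:
  Position 1 ('c'): new char, reset run to 1
  Position 2 ('c'): continues run of 'c', length=2
  Position 3 ('c'): continues run of 'c', length=3
  Position 4 ('a'): new char, reset run to 1
  Position 5 ('b'): new char, reset run to 1
  Position 6 ('a'): new char, reset run to 1
  Position 7 ('c'): new char, reset run to 1
  Position 8 ('c'): continues run of 'c', length=2
  Position 9 ('c'): continues run of 'c', length=3
  Position 10 ('c'): continues run of 'c', length=4
  Position 11 ('b'): new char, reset run to 1
  Position 12 ('c'): new char, reset run to 1
  Position 13 ('c'): continues run of 'c', length=2
Longest run: 'c' with length 4

4


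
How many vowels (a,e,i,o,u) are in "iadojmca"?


Input: iadojmca
Checking each character:
  'i' at position 0: vowel (running total: 1)
  'a' at position 1: vowel (running total: 2)
  'd' at position 2: consonant
  'o' at position 3: vowel (running total: 3)
  'j' at position 4: consonant
  'm' at position 5: consonant
  'c' at position 6: consonant
  'a' at position 7: vowel (running total: 4)
Total vowels: 4

4


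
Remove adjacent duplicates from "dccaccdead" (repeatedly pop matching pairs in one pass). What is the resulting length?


Input: dccaccdead
Stack-based adjacent duplicate removal:
  Read 'd': push. Stack: d
  Read 'c': push. Stack: dc
  Read 'c': matches stack top 'c' => pop. Stack: d
  Read 'a': push. Stack: da
  Read 'c': push. Stack: dac
  Read 'c': matches stack top 'c' => pop. Stack: da
  Read 'd': push. Stack: dad
  Read 'e': push. Stack: dade
  Read 'a': push. Stack: dadea
  Read 'd': push. Stack: dadead
Final stack: "dadead" (length 6)

6


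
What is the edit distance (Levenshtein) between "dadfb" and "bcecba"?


Computing edit distance: "dadfb" -> "bcecba"
DP table:
           b    c    e    c    b    a
      0    1    2    3    4    5    6
  d   1    1    2    3    4    5    6
  a   2    2    2    3    4    5    5
  d   3    3    3    3    4    5    6
  f   4    4    4    4    4    5    6
  b   5    4    5    5    5    4    5
Edit distance = dp[5][6] = 5

5


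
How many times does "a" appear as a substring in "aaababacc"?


Searching for "a" in "aaababacc"
Scanning each position:
  Position 0: "a" => MATCH
  Position 1: "a" => MATCH
  Position 2: "a" => MATCH
  Position 3: "b" => no
  Position 4: "a" => MATCH
  Position 5: "b" => no
  Position 6: "a" => MATCH
  Position 7: "c" => no
  Position 8: "c" => no
Total occurrences: 5

5


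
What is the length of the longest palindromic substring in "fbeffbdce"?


Input: "fbeffbdce"
Checking substrings for palindromes:
  [3:5] "ff" (len 2) => palindrome
Longest palindromic substring: "ff" with length 2

2


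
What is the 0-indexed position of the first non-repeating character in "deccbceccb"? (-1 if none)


Input: deccbceccb
Character frequencies:
  'b': 2
  'c': 5
  'd': 1
  'e': 2
Scanning left to right for freq == 1:
  Position 0 ('d'): unique! => answer = 0

0


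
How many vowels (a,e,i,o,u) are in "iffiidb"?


Input: iffiidb
Checking each character:
  'i' at position 0: vowel (running total: 1)
  'f' at position 1: consonant
  'f' at position 2: consonant
  'i' at position 3: vowel (running total: 2)
  'i' at position 4: vowel (running total: 3)
  'd' at position 5: consonant
  'b' at position 6: consonant
Total vowels: 3

3


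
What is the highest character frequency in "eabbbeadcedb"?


Input: eabbbeadcedb
Character counts:
  'a': 2
  'b': 4
  'c': 1
  'd': 2
  'e': 3
Maximum frequency: 4

4


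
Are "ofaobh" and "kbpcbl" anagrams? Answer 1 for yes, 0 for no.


Strings: "ofaobh", "kbpcbl"
Sorted first:  abfhoo
Sorted second: bbcklp
Differ at position 0: 'a' vs 'b' => not anagrams

0


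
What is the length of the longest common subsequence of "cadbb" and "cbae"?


LCS of "cadbb" and "cbae"
DP table:
           c    b    a    e
      0    0    0    0    0
  c   0    1    1    1    1
  a   0    1    1    2    2
  d   0    1    1    2    2
  b   0    1    2    2    2
  b   0    1    2    2    2
LCS length = dp[5][4] = 2

2


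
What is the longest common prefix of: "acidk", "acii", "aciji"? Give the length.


Words: acidk, acii, aciji
  Position 0: all 'a' => match
  Position 1: all 'c' => match
  Position 2: all 'i' => match
  Position 3: ('d', 'i', 'j') => mismatch, stop
LCP = "aci" (length 3)

3


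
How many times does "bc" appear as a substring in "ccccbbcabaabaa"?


Searching for "bc" in "ccccbbcabaabaa"
Scanning each position:
  Position 0: "cc" => no
  Position 1: "cc" => no
  Position 2: "cc" => no
  Position 3: "cb" => no
  Position 4: "bb" => no
  Position 5: "bc" => MATCH
  Position 6: "ca" => no
  Position 7: "ab" => no
  Position 8: "ba" => no
  Position 9: "aa" => no
  Position 10: "ab" => no
  Position 11: "ba" => no
  Position 12: "aa" => no
Total occurrences: 1

1


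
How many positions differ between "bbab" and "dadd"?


Comparing "bbab" and "dadd" position by position:
  Position 0: 'b' vs 'd' => DIFFER
  Position 1: 'b' vs 'a' => DIFFER
  Position 2: 'a' vs 'd' => DIFFER
  Position 3: 'b' vs 'd' => DIFFER
Positions that differ: 4

4


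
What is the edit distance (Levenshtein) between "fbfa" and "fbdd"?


Computing edit distance: "fbfa" -> "fbdd"
DP table:
           f    b    d    d
      0    1    2    3    4
  f   1    0    1    2    3
  b   2    1    0    1    2
  f   3    2    1    1    2
  a   4    3    2    2    2
Edit distance = dp[4][4] = 2

2


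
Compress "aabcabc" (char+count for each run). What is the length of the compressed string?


Input: aabcabc
Runs:
  'a' x 2 => "a2"
  'b' x 1 => "b1"
  'c' x 1 => "c1"
  'a' x 1 => "a1"
  'b' x 1 => "b1"
  'c' x 1 => "c1"
Compressed: "a2b1c1a1b1c1"
Compressed length: 12

12


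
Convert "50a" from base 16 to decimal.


Input: "50a" in base 16
Positional expansion:
  Digit '5' (value 5) x 16^2 = 1280
  Digit '0' (value 0) x 16^1 = 0
  Digit 'a' (value 10) x 16^0 = 10
Sum = 1290

1290


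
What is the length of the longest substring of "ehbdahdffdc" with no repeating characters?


Input: "ehbdahdffdc"
Sliding window (track last position of each char):
  Position 0 ('e'): window [0,0] length 1 -- new best
  Position 1 ('h'): window [0,1] length 2 -- new best
  Position 2 ('b'): window [0,2] length 3 -- new best
  Position 3 ('d'): window [0,3] length 4 -- new best
  Position 4 ('a'): window [0,4] length 5 -- new best
  Position 5 ('h'): repeat (last at 1), move window start to 2
  Position 5 ('h'): window [2,5] length 4
  Position 6 ('d'): repeat (last at 3), move window start to 4
  Position 6 ('d'): window [4,6] length 3
  Position 7 ('f'): window [4,7] length 4
  Position 8 ('f'): repeat (last at 7), move window start to 8
  Position 8 ('f'): window [8,8] length 1
  Position 9 ('d'): window [8,9] length 2
  Position 10 ('c'): window [8,10] length 3
Longest substring with no repeats: "ehbda" with length 5

5


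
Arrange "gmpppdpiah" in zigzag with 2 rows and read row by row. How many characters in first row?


Zigzag "gmpppdpiah" into 2 rows:
Placing characters:
  'g' => row 0
  'm' => row 1
  'p' => row 0
  'p' => row 1
  'p' => row 0
  'd' => row 1
  'p' => row 0
  'i' => row 1
  'a' => row 0
  'h' => row 1
Rows:
  Row 0: "gpppa"
  Row 1: "mpdih"
First row length: 5

5


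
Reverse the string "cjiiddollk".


Input: cjiiddollk
Reading characters right to left:
  Position 9: 'k'
  Position 8: 'l'
  Position 7: 'l'
  Position 6: 'o'
  Position 5: 'd'
  Position 4: 'd'
  Position 3: 'i'
  Position 2: 'i'
  Position 1: 'j'
  Position 0: 'c'
Reversed: klloddiijc

klloddiijc


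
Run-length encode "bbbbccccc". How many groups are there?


Input: bbbbccccc
Scanning for consecutive runs:
  Group 1: 'b' x 4 (positions 0-3)
  Group 2: 'c' x 5 (positions 4-8)
Total groups: 2

2


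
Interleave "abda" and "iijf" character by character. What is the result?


Interleaving "abda" and "iijf":
  Position 0: 'a' from first, 'i' from second => "ai"
  Position 1: 'b' from first, 'i' from second => "bi"
  Position 2: 'd' from first, 'j' from second => "dj"
  Position 3: 'a' from first, 'f' from second => "af"
Result: aibidjaf

aibidjaf


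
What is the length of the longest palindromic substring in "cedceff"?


Input: "cedceff"
Checking substrings for palindromes:
  [5:7] "ff" (len 2) => palindrome
Longest palindromic substring: "ff" with length 2

2


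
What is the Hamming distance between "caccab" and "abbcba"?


Comparing "caccab" and "abbcba" position by position:
  Position 0: 'c' vs 'a' => differ
  Position 1: 'a' vs 'b' => differ
  Position 2: 'c' vs 'b' => differ
  Position 3: 'c' vs 'c' => same
  Position 4: 'a' vs 'b' => differ
  Position 5: 'b' vs 'a' => differ
Total differences (Hamming distance): 5

5


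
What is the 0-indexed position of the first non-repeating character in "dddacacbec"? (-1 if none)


Input: dddacacbec
Character frequencies:
  'a': 2
  'b': 1
  'c': 3
  'd': 3
  'e': 1
Scanning left to right for freq == 1:
  Position 0 ('d'): freq=3, skip
  Position 1 ('d'): freq=3, skip
  Position 2 ('d'): freq=3, skip
  Position 3 ('a'): freq=2, skip
  Position 4 ('c'): freq=3, skip
  Position 5 ('a'): freq=2, skip
  Position 6 ('c'): freq=3, skip
  Position 7 ('b'): unique! => answer = 7

7


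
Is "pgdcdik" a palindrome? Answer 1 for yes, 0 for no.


Input: pgdcdik
Reversed: kidcdgp
  Compare pos 0 ('p') with pos 6 ('k'): MISMATCH
  Compare pos 1 ('g') with pos 5 ('i'): MISMATCH
  Compare pos 2 ('d') with pos 4 ('d'): match
Result: not a palindrome

0


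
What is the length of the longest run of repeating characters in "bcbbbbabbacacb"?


Input: "bcbbbbabbacacb"
Scanning for longest run:
  Position 1 ('c'): new char, reset run to 1
  Position 2 ('b'): new char, reset run to 1
  Position 3 ('b'): continues run of 'b', length=2
  Position 4 ('b'): continues run of 'b', length=3
  Position 5 ('b'): continues run of 'b', length=4
  Position 6 ('a'): new char, reset run to 1
  Position 7 ('b'): new char, reset run to 1
  Position 8 ('b'): continues run of 'b', length=2
  Position 9 ('a'): new char, reset run to 1
  Position 10 ('c'): new char, reset run to 1
  Position 11 ('a'): new char, reset run to 1
  Position 12 ('c'): new char, reset run to 1
  Position 13 ('b'): new char, reset run to 1
Longest run: 'b' with length 4

4


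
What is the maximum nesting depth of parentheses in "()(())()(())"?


Input: "()(())()(())"
Tracking depth:
  Position 0 '(': depth becomes 1
  Position 1 ')': depth becomes 0
  Position 2 '(': depth becomes 1
  Position 3 '(': depth becomes 2
  Position 4 ')': depth becomes 1
  Position 5 ')': depth becomes 0
  Position 6 '(': depth becomes 1
  Position 7 ')': depth becomes 0
  Position 8 '(': depth becomes 1
  Position 9 '(': depth becomes 2
  Position 10 ')': depth becomes 1
  Position 11 ')': depth becomes 0
Maximum depth reached: 2

2


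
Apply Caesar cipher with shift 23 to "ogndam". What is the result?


Caesar cipher: shift "ogndam" by 23
  'o' (pos 14) + 23 = pos 11 = 'l'
  'g' (pos 6) + 23 = pos 3 = 'd'
  'n' (pos 13) + 23 = pos 10 = 'k'
  'd' (pos 3) + 23 = pos 0 = 'a'
  'a' (pos 0) + 23 = pos 23 = 'x'
  'm' (pos 12) + 23 = pos 9 = 'j'
Result: ldkaxj

ldkaxj


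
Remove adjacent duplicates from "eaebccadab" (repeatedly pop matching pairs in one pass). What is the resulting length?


Input: eaebccadab
Stack-based adjacent duplicate removal:
  Read 'e': push. Stack: e
  Read 'a': push. Stack: ea
  Read 'e': push. Stack: eae
  Read 'b': push. Stack: eaeb
  Read 'c': push. Stack: eaebc
  Read 'c': matches stack top 'c' => pop. Stack: eaeb
  Read 'a': push. Stack: eaeba
  Read 'd': push. Stack: eaebad
  Read 'a': push. Stack: eaebada
  Read 'b': push. Stack: eaebadab
Final stack: "eaebadab" (length 8)

8


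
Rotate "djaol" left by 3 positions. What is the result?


Input: "djaol", rotate left by 3
First 3 characters: "dja"
Remaining characters: "ol"
Concatenate remaining + first: "ol" + "dja" = "oldja"

oldja


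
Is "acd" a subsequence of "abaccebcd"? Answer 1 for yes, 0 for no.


Check if "acd" is a subsequence of "abaccebcd"
Greedy scan:
  Position 0 ('a'): matches sub[0] = 'a'
  Position 1 ('b'): no match needed
  Position 2 ('a'): no match needed
  Position 3 ('c'): matches sub[1] = 'c'
  Position 4 ('c'): no match needed
  Position 5 ('e'): no match needed
  Position 6 ('b'): no match needed
  Position 7 ('c'): no match needed
  Position 8 ('d'): matches sub[2] = 'd'
All 3 characters matched => is a subsequence

1


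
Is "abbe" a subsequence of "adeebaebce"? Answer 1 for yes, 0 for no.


Check if "abbe" is a subsequence of "adeebaebce"
Greedy scan:
  Position 0 ('a'): matches sub[0] = 'a'
  Position 1 ('d'): no match needed
  Position 2 ('e'): no match needed
  Position 3 ('e'): no match needed
  Position 4 ('b'): matches sub[1] = 'b'
  Position 5 ('a'): no match needed
  Position 6 ('e'): no match needed
  Position 7 ('b'): matches sub[2] = 'b'
  Position 8 ('c'): no match needed
  Position 9 ('e'): matches sub[3] = 'e'
All 4 characters matched => is a subsequence

1


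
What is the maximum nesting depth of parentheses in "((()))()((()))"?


Input: "((()))()((()))"
Tracking depth:
  Position 0 '(': depth becomes 1
  Position 1 '(': depth becomes 2
  Position 2 '(': depth becomes 3
  Position 3 ')': depth becomes 2
  Position 4 ')': depth becomes 1
  Position 5 ')': depth becomes 0
  Position 6 '(': depth becomes 1
  Position 7 ')': depth becomes 0
  Position 8 '(': depth becomes 1
  Position 9 '(': depth becomes 2
  Position 10 '(': depth becomes 3
  Position 11 ')': depth becomes 2
  Position 12 ')': depth becomes 1
  Position 13 ')': depth becomes 0
Maximum depth reached: 3

3


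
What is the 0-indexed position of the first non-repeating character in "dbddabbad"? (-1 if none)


Input: dbddabbad
Character frequencies:
  'a': 2
  'b': 3
  'd': 4
Scanning left to right for freq == 1:
  Position 0 ('d'): freq=4, skip
  Position 1 ('b'): freq=3, skip
  Position 2 ('d'): freq=4, skip
  Position 3 ('d'): freq=4, skip
  Position 4 ('a'): freq=2, skip
  Position 5 ('b'): freq=3, skip
  Position 6 ('b'): freq=3, skip
  Position 7 ('a'): freq=2, skip
  Position 8 ('d'): freq=4, skip
  No unique character found => answer = -1

-1


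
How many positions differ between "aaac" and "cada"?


Comparing "aaac" and "cada" position by position:
  Position 0: 'a' vs 'c' => DIFFER
  Position 1: 'a' vs 'a' => same
  Position 2: 'a' vs 'd' => DIFFER
  Position 3: 'c' vs 'a' => DIFFER
Positions that differ: 3

3


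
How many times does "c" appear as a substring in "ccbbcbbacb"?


Searching for "c" in "ccbbcbbacb"
Scanning each position:
  Position 0: "c" => MATCH
  Position 1: "c" => MATCH
  Position 2: "b" => no
  Position 3: "b" => no
  Position 4: "c" => MATCH
  Position 5: "b" => no
  Position 6: "b" => no
  Position 7: "a" => no
  Position 8: "c" => MATCH
  Position 9: "b" => no
Total occurrences: 4

4


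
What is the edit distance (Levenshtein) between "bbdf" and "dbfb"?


Computing edit distance: "bbdf" -> "dbfb"
DP table:
           d    b    f    b
      0    1    2    3    4
  b   1    1    1    2    3
  b   2    2    1    2    2
  d   3    2    2    2    3
  f   4    3    3    2    3
Edit distance = dp[4][4] = 3

3
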